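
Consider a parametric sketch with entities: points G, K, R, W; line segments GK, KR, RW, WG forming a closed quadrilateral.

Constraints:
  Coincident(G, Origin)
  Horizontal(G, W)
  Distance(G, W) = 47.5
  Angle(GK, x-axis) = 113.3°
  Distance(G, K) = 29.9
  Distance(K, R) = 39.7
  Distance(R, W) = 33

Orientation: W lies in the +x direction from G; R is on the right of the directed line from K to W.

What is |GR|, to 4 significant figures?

14.74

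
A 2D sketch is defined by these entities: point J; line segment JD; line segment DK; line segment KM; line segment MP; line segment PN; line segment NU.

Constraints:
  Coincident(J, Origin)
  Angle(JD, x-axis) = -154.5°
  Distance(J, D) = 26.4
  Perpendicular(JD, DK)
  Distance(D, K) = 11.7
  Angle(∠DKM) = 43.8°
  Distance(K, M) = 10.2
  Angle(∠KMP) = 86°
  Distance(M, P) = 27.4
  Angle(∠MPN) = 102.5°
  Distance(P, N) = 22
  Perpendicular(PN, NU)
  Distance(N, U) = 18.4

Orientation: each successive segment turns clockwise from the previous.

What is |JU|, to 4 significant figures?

48.85

∠MPN = 102.5° gives PN at 167.8° from the x-axis; with |PN| = 22.0, N = (-52.28, -24.65). PN is perpendicular to NU, so NU runs at 77.80°; with |NU| = 18.4, U = (-48.39, -6.670). Then |JU| = |U − J| = 48.85.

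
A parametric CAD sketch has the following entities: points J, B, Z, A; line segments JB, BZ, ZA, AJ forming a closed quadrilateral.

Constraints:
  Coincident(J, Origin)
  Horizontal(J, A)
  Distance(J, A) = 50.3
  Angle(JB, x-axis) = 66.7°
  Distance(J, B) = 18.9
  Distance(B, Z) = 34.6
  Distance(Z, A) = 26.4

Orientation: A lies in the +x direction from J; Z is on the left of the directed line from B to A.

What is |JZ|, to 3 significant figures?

48.1

J is at the origin; JA is horizontal with |JA| = 50.3 and A in +x, so A = (50.3, 0). JB runs at 66.7° with |JB| = 18.9, so B = (7.48, 17.4). Z is determined by |BZ| = 34.6 and |ZA| = 26.4 together: it lies at the intersection of circle(B, 34.6) and circle(A, 26.4). With |BA| = 46.2, the foot of the radical line on BA is 28.5 from B and the perpendicular offset is √(34.6² − 28.5²) = 19.6. Taking the left-of-BA solution: Z = (41.3, 24.8).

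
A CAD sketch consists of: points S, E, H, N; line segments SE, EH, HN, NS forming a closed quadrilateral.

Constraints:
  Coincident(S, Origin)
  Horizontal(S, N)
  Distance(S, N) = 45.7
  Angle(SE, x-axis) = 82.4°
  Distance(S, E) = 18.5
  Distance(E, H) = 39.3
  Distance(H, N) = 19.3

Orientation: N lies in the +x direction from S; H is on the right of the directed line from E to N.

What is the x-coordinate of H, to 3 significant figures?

29.4

S is at the origin; SN is horizontal with |SN| = 45.7 and N in +x, so N = (45.7, 0). SE runs at 82.4° with |SE| = 18.5, so E = (2.45, 18.3). H is determined by |EH| = 39.3 and |HN| = 19.3 together: it lies at the intersection of circle(E, 39.3) and circle(N, 19.3). With |EN| = 47.0, the foot of the radical line on EN is 36.0 from E and the perpendicular offset is √(39.3² − 36.0²) = 15.8. Taking the right-of-EN solution: H = (29.4, -10.3).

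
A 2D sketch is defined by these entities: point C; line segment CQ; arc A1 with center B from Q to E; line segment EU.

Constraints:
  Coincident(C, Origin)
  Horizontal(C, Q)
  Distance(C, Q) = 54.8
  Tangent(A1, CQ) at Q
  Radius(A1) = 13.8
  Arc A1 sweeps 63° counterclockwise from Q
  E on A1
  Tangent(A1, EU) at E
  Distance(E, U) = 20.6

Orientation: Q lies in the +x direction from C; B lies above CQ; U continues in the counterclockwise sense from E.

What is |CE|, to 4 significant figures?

67.52

Since A1 is tangent to CQ there, BQ ⟂ CQ, so B = Q + (0, 13.8) = (54.80, 13.80). On A1, Q sits at bearing -90° from B; a 63° counterclockwise sweep puts E at bearing -27°, so E = B + 13.8·(cos -27°, sin -27°) = (67.10, 7.535). Then |CE| = |E − C| = 67.52.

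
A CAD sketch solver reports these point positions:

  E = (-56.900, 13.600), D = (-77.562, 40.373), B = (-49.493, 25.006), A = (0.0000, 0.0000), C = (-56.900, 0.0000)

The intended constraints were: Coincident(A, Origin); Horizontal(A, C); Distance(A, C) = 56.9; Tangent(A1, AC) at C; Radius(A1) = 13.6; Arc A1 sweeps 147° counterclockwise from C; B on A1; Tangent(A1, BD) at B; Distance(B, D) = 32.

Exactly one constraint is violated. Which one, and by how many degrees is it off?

Tangent(A1, BD) at B — off by 4.30°.

A = (0.00, 0.00) ✓; A.y = 0.00, C.y = 0.00 ✓; |AC| = 56.90 ✓; ∠(EC, CA) = 90.00° ✓; |EC| = 13.60 ✓; bearing(E→B) − bearing(E→C) = 147.0° ✓; |EB| = 13.60 ✓; ∠(EB, BD) = 85.70° ✗; |BD| = 32.00 ✓.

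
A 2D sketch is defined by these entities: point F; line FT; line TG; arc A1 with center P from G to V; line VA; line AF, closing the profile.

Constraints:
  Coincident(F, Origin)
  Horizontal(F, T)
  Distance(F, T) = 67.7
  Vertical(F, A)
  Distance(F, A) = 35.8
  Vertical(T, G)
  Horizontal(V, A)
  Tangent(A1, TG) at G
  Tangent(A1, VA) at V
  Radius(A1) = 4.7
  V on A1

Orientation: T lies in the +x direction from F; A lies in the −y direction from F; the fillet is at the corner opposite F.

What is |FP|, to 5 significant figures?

70.258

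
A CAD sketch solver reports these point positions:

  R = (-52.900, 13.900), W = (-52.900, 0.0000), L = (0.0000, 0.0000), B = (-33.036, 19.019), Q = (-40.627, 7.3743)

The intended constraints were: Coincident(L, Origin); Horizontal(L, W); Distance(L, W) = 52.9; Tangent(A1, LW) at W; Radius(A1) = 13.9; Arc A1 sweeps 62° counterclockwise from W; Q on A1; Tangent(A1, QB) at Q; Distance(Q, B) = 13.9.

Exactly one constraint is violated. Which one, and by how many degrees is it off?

Tangent(A1, QB) at Q — off by 5.10°.

L = (0.00, 0.00) ✓; L.y = 0.00, W.y = 0.00 ✓; |LW| = 52.90 ✓; ∠(RW, WL) = 90.00° ✓; |RW| = 13.90 ✓; bearing(R→Q) − bearing(R→W) = 62.00° ✓; |RQ| = 13.90 ✓; ∠(RQ, QB) = 95.10° ✗; |QB| = 13.90 ✓.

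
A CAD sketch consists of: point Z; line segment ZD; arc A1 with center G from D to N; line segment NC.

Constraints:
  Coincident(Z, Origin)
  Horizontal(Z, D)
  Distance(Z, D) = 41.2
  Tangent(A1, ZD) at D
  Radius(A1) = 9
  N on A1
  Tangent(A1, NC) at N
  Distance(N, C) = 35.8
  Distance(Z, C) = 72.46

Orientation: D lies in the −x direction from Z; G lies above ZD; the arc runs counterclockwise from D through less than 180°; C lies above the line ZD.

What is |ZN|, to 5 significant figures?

37.992

Checks: Z = (0.00, 0.00) ✓; |GN| = 9.000 ✓; ∠(GN, NC) = 90.00° ✓; |NC| = 35.80 ✓; |ZC| = 72.46 ✓.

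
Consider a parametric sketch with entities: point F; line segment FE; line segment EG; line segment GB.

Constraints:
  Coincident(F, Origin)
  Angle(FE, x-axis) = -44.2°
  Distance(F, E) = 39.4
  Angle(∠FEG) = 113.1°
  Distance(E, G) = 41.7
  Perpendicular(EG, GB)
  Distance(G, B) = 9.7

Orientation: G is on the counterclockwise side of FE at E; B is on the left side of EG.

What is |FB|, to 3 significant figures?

63.0

F is at the origin; FE runs at -44.2° with length 39.4, so E = 39.4·(cos -44.2°, sin -44.2°) = (28.2, -27.5). ∠FEG = 113.1°, so EG runs at -44.2° + (180° − 113.1°) = 22.7° from the x-axis; with |EG| = 41.7, G = E + 41.7·(cos 22.7°, sin 22.7°) = (66.7, -11.4). EG ⟂ GB; with |GB| = 9.7 on the left of EG, B = G + 9.7·(-0.386, 0.923) = (63.0, -2.43). Then |FB| = |B − F| = 63.0.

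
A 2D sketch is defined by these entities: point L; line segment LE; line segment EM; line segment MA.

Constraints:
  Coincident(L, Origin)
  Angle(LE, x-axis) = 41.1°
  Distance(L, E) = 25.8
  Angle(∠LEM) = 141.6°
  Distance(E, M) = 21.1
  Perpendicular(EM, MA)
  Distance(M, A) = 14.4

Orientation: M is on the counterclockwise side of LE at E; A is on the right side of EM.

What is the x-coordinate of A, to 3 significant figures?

37.4

L is at the origin; LE runs at 41.1° with length 25.8, so E = 25.8·(cos 41.1°, sin 41.1°) = (19.4, 17.0). ∠LEM = 141.6°, so EM runs at 41.1° + (180° − 141.6°) = 79.5° from the x-axis; with |EM| = 21.1, M = E + 21.1·(cos 79.5°, sin 79.5°) = (23.3, 37.7). EM ⟂ MA; with |MA| = 14.4 on the right of EM, A = M + 14.4·(0.983, -0.182) = (37.4, 35.1). So A.x = 37.4.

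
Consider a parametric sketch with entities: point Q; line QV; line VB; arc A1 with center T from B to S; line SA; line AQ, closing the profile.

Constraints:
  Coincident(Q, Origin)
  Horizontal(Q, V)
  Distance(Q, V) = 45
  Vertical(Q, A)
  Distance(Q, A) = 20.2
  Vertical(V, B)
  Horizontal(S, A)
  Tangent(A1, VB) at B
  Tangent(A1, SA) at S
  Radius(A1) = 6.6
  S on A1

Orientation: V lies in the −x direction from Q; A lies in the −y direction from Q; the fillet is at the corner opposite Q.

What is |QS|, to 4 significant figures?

43.39

The virtual corner opposite Q is at (-45.00, -20.20). The tangent condition forces TB to be normal to VB and tangency of A1 to SA means the radius TS is perpendicular to SA, with radius 6.6, so the center T sits 6.6 in from both sides at T = (-38.40, -13.60). That places the tangent points at B = (-45.00, -13.60) on VB and S = (-38.40, -20.20) on SA. Then |QS| = |S − Q| = 43.39.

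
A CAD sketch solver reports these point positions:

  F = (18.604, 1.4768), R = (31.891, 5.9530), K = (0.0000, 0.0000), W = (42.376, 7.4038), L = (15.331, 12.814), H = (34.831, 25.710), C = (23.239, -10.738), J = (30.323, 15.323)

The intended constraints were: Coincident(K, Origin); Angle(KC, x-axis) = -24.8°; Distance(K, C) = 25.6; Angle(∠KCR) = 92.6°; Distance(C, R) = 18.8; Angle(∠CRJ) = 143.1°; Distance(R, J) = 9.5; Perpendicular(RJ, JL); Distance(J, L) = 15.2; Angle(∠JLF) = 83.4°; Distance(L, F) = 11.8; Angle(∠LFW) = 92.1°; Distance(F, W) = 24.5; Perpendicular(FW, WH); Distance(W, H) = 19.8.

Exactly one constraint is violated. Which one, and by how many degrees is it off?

Perpendicular(FW, WH) — off by 8.40°.

K = (0.00, 0.00) ✓; KC at -24.80° ✓; |KC| = 25.60 ✓; ∠KCR = 92.60° ✓; |CR| = 18.80 ✓; ∠CRJ = 143.1° ✓; |RJ| = 9.500 ✓; ∠(RJ, JL) = 90.00° ✓; |JL| = 15.20 ✓; ∠JLF = 83.40° ✓; |LF| = 11.80 ✓; ∠LFW = 92.10° ✓; |FW| = 24.50 ✓; ∠(FW, WH) = 98.40° ✗; |WH| = 19.80 ✓.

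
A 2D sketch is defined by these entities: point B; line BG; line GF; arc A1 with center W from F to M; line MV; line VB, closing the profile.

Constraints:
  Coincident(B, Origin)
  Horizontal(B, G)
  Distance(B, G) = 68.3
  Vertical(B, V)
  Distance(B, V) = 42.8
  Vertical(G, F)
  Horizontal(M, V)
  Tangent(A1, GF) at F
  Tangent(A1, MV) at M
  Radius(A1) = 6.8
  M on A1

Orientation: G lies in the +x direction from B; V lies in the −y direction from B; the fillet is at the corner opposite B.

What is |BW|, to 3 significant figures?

71.3

B and V share the same x with |BV| = 42.8 and V on the −y side, so V = (0.00, -42.8). The virtual corner opposite B is at (68.3, -42.8). Since A1 is tangent to GF there, WF ⟂ GF and tangency of A1 to MV means the radius WM is perpendicular to MV, with radius 6.8, so the center W sits 6.8 in from both sides at W = (61.5, -36.0). Then |BW| = |W − B| = 71.3.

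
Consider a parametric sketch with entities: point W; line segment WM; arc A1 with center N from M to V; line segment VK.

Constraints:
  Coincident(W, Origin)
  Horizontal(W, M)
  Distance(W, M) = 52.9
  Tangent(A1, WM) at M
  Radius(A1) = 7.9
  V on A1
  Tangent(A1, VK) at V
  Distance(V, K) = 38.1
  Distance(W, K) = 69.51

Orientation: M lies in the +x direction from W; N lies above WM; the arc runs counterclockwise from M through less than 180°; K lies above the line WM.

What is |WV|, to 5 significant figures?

61.356

Checks: |NV| = 7.900 ✓; ∠(NV, VK) = 90.00° ✓; |VK| = 38.10 ✓; |WK| = 69.51 ✓.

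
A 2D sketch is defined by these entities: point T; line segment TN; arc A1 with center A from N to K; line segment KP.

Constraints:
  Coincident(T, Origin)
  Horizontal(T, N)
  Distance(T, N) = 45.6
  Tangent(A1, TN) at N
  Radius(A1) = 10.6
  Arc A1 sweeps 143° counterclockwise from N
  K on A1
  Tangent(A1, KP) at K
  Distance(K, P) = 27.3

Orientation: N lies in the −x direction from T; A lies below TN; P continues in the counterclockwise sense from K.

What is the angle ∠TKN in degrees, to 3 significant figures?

51.4°

T is at the origin; T and N share the same y with |TN| = 45.6 and N on the −x side, so N = (-45.6, 0.00). Tangency of A1 to TN means the radius AN is perpendicular to TN, so A = N + (0, -10.6) = (-45.6, -10.6). On A1, N sits at bearing 90° from A; a 143° counterclockwise sweep puts K at bearing 233°, so K = A + 10.6·(cos 233°, sin 233°) = (-52.0, -19.1). Then cos ∠TKN = KT·KN / (|KT||KN|), giving 51.4°.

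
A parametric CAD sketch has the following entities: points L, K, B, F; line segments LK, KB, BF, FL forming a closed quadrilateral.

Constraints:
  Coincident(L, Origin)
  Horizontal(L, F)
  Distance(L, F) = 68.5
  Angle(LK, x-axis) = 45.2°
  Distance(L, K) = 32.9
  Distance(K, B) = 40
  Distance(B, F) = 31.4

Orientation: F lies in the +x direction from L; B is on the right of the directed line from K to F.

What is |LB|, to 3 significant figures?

42.0

Checks: |KB| = 40.00 ✓; |BF| = 31.40 ✓.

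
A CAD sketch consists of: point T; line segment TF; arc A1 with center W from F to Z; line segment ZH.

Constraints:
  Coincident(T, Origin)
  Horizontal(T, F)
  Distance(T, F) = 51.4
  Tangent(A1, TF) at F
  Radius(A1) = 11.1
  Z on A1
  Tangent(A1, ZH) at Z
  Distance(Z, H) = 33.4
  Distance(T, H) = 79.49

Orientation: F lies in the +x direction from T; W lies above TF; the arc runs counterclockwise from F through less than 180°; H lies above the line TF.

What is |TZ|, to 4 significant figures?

63.11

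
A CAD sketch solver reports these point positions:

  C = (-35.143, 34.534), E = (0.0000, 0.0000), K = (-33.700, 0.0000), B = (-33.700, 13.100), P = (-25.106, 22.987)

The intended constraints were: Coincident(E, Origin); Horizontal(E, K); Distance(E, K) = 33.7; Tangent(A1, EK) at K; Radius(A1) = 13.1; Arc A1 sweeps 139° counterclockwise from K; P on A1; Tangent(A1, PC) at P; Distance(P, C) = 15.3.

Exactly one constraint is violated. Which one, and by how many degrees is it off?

Tangent(A1, PC) at P — off by 8.00°.

E = (0.00, 0.00) ✓; E.y = 0.00, K.y = 0.00 ✓; |EK| = 33.70 ✓; ∠(BK, KE) = 90.00° ✓; |BK| = 13.10 ✓; bearing(B→P) − bearing(B→K) = 139.0° ✓; |BP| = 13.10 ✓; ∠(BP, PC) = 98.00° ✗; |PC| = 15.30 ✓.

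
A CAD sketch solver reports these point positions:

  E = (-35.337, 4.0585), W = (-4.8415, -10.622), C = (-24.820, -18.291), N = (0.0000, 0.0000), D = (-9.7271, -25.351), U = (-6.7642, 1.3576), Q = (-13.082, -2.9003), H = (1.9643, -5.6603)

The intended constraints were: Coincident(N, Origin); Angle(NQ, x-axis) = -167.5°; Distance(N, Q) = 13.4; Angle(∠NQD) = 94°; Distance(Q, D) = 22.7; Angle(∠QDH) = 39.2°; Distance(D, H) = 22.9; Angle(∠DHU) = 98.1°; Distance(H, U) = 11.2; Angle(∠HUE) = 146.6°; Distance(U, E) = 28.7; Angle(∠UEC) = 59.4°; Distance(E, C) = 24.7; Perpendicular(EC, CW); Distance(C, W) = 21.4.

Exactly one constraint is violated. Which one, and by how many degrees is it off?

Perpendicular(EC, CW) — off by 4.20°.

N = (0.00, 0.00) ✓; NQ at -167.5° ✓; |NQ| = 13.40 ✓; ∠NQD = 94.00° ✓; |QD| = 22.70 ✓; ∠QDH = 39.20° ✓; |DH| = 22.90 ✓; ∠DHU = 98.10° ✓; |HU| = 11.20 ✓; ∠HUE = 146.6° ✓; |UE| = 28.70 ✓; ∠UEC = 59.40° ✓; |EC| = 24.70 ✓; ∠(EC, CW) = 85.80° ✗; |CW| = 21.40 ✓.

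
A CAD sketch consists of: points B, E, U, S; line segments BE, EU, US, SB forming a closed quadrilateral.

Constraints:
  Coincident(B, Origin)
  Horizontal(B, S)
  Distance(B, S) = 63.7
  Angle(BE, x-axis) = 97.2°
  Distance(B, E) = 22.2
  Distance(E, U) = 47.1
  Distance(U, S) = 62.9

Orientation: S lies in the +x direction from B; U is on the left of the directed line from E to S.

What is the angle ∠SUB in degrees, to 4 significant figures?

60.94°

Checks: |EU| = 47.10 ✓; |US| = 62.90 ✓.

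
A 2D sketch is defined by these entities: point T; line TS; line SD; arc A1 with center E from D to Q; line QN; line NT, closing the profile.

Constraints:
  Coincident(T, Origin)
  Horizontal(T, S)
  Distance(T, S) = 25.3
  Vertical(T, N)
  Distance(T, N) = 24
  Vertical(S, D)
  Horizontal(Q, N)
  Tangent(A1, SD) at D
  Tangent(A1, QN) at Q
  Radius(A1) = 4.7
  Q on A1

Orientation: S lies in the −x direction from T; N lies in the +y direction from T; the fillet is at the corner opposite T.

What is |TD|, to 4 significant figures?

31.82

T is at the origin; TS is horizontal with |TS| = 25.3 and S on the −x side, so S = (-25.30, 0.000). TN is vertical with |TN| = 24.0 and N on the +y side, so N = (0.000, 24.00). The virtual corner opposite T is at (-25.30, 24.00). The tangent condition forces ED to be normal to SD and since A1 is tangent to QN there, EQ ⟂ QN, with radius 4.7, so the center E sits 4.7 in from both sides at E = (-20.60, 19.30). That places the tangent points at D = (-25.30, 19.30) on SD and Q = (-20.60, 24.00) on QN. Then |TD| = |D − T| = 31.82.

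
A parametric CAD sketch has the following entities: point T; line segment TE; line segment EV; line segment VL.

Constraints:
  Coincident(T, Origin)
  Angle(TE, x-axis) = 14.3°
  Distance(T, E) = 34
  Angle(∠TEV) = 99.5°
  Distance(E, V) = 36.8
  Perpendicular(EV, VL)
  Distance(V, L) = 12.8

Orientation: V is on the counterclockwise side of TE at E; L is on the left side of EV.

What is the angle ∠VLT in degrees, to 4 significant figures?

116.1°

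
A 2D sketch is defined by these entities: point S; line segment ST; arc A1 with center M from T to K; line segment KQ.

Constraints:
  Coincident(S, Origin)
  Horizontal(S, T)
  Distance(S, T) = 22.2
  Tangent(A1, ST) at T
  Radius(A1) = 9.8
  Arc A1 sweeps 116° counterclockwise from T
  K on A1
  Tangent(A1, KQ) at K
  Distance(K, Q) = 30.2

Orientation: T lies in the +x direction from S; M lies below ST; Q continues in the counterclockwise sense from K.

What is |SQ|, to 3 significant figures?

49.1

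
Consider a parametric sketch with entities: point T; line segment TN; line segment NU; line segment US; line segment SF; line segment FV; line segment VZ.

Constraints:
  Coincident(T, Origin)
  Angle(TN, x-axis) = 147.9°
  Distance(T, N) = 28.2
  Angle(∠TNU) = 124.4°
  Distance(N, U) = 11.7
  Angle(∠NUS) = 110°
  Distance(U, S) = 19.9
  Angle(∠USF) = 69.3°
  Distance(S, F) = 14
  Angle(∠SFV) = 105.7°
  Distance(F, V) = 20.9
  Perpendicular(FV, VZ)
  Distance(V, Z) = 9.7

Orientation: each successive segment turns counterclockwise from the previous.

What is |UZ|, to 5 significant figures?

5.2759

T is at the origin; TN runs at 147.9° with length 28.2, so N = (-23.889, 14.985). ∠TNU = 124.4° gives NU at -156.50° from the x-axis; with |NU| = 11.7, U = (-34.618, 10.320). ∠NUS = 110.0° gives US at -86.500° from the x-axis; with |US| = 19.9, S = (-33.404, -9.5428). ∠USF = 69.3° gives SF at 24.200° from the x-axis; with |SF| = 14.0, F = (-20.634, -3.8039). ∠SFV = 105.7° gives FV at 98.500° from the x-axis; with |FV| = 20.9, V = (-23.723, 16.867). The perpendicularity gives VZ at right angles to FV, so VZ runs at -171.50°; with |VZ| = 9.7, Z = (-33.317, 15.433). Then |UZ| = |Z − U| = 5.2759.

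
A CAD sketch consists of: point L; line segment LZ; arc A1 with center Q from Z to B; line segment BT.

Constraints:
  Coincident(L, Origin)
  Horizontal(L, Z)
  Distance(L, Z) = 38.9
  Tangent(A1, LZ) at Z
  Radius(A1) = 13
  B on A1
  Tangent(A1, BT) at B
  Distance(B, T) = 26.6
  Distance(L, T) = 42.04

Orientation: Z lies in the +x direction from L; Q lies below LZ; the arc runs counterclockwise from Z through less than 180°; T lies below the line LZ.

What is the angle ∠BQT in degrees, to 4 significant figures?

63.95°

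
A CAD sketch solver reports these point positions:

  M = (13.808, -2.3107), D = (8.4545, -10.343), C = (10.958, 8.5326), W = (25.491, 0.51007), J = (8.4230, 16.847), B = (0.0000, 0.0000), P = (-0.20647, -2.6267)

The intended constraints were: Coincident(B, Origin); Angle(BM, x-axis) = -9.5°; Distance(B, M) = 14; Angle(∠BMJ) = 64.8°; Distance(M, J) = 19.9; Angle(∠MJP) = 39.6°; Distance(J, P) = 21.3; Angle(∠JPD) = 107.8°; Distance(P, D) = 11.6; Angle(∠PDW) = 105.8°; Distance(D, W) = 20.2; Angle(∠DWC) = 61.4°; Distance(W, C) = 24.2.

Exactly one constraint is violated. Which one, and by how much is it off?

Distance(W, C) = 24.2 — off by 7.60.

B = (0.00, 0.00) ✓; BM at -9.500° ✓; |BM| = 14.00 ✓; ∠BMJ = 64.80° ✓; |MJ| = 19.90 ✓; ∠MJP = 39.60° ✓; |JP| = 21.30 ✓; ∠JPD = 107.8° ✓; |PD| = 11.60 ✓; ∠PDW = 105.8° ✓; |DW| = 20.20 ✓; ∠DWC = 61.40° ✓; |WC| = 16.60 ✗.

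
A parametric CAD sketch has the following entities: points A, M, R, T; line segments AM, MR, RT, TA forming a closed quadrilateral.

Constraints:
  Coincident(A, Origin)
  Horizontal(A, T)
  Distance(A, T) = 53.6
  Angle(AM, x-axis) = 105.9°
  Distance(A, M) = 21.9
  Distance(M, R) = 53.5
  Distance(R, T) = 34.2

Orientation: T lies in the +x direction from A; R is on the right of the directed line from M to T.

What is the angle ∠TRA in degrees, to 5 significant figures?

103.26°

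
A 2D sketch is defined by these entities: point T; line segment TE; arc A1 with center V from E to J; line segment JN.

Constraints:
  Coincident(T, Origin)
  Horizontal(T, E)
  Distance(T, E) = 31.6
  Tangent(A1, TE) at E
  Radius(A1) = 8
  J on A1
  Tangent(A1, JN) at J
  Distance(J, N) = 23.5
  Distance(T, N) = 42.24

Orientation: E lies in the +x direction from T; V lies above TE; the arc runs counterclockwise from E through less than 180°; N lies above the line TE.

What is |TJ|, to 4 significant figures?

40.38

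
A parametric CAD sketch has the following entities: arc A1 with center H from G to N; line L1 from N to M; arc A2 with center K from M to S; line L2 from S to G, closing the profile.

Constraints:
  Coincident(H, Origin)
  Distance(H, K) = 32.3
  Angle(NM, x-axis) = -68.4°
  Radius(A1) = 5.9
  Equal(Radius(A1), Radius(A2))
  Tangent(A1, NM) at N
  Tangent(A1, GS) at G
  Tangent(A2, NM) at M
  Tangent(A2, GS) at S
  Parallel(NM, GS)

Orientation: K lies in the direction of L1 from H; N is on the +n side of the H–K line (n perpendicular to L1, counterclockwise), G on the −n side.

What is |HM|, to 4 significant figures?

32.83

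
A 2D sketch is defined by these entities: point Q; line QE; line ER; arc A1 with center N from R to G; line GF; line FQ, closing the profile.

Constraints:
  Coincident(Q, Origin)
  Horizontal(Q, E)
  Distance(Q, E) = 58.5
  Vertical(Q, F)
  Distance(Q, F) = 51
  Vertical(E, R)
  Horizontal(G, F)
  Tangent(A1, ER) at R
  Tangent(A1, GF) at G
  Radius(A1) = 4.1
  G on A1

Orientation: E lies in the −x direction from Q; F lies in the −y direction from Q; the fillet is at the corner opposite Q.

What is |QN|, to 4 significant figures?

71.83

Q and F share the same x with |QF| = 51.0 and F on the −y side, so F = (0.000, -51.00). The virtual corner opposite Q is at (-58.50, -51.00). A1 meets ER tangentially, so NR is at right angles to ER and since A1 is tangent to GF there, NG ⟂ GF, with radius 4.1, so the center N sits 4.1 in from both sides at N = (-54.40, -46.90). Then |QN| = |N − Q| = 71.83.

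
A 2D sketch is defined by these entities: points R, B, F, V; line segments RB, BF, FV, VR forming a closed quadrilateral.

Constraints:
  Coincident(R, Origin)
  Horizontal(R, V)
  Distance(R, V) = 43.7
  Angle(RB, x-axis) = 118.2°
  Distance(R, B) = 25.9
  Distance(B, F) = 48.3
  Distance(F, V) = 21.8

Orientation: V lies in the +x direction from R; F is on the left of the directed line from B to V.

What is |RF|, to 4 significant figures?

41.38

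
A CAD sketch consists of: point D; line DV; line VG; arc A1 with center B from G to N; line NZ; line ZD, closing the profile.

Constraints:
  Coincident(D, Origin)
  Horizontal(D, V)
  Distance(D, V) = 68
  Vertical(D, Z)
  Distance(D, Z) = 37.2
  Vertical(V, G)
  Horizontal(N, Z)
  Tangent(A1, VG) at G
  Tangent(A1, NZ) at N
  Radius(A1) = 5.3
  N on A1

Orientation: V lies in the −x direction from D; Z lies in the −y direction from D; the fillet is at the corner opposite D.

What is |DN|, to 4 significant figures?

72.90

The virtual corner opposite D is at (-68.00, -37.20). A1 meets VG tangentially, so BG is at right angles to VG and A1 meets NZ tangentially, so BN is at right angles to NZ, with radius 5.3, so the center B sits 5.3 in from both sides at B = (-62.70, -31.90). That places the tangent points at G = (-68.00, -31.90) on VG and N = (-62.70, -37.20) on NZ. Then |DN| = |N − D| = 72.90.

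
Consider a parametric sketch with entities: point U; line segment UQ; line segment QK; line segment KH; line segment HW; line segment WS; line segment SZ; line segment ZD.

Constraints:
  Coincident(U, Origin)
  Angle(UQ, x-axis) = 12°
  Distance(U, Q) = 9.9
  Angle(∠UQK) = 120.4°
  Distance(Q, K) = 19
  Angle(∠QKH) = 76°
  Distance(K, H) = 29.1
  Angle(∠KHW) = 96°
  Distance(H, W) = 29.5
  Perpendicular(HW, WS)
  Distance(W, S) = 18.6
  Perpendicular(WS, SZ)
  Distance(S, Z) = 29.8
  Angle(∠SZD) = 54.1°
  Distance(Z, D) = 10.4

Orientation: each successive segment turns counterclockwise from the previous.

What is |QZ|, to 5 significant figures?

17.821

The perpendicularity gives WS at right angles to HW, so WS runs at -10.400°; with |WS| = 18.6, S = (-0.36413, -10.054). The perpendicularity gives SZ at right angles to WS, so SZ runs at 79.600°; with |SZ| = 29.8, Z = (5.0153, 19.257). Then |QZ| = |Z − Q| = 17.821.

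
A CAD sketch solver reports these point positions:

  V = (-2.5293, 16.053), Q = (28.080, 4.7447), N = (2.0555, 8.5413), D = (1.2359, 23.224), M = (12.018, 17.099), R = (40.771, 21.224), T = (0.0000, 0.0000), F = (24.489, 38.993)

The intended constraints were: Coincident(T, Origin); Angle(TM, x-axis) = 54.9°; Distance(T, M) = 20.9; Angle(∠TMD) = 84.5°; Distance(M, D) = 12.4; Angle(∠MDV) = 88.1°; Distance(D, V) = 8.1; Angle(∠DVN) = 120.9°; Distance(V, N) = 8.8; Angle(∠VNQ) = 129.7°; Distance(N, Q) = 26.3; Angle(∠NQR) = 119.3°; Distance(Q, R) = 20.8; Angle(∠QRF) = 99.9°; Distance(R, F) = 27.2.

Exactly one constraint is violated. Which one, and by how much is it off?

Distance(R, F) = 27.2 — off by 3.10.

T = (0.00, 0.00) ✓; TM at 54.90° ✓; |TM| = 20.90 ✓; ∠TMD = 84.50° ✓; |MD| = 12.40 ✓; ∠MDV = 88.10° ✓; |DV| = 8.099 ✓; ∠DVN = 120.9° ✓; |VN| = 8.800 ✓; ∠VNQ = 129.7° ✓; |NQ| = 26.30 ✓; ∠NQR = 119.3° ✓; |QR| = 20.80 ✓; ∠QRF = 99.90° ✓; |RF| = 24.10 ✗.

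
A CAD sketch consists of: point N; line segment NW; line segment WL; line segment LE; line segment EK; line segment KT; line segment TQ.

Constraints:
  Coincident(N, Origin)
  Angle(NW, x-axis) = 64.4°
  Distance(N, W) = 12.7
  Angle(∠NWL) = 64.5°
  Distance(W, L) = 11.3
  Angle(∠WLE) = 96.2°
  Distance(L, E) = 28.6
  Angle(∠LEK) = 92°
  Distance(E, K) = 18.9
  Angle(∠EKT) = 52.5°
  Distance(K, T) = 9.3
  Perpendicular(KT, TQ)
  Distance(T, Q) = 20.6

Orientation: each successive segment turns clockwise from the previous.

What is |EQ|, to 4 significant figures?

6.024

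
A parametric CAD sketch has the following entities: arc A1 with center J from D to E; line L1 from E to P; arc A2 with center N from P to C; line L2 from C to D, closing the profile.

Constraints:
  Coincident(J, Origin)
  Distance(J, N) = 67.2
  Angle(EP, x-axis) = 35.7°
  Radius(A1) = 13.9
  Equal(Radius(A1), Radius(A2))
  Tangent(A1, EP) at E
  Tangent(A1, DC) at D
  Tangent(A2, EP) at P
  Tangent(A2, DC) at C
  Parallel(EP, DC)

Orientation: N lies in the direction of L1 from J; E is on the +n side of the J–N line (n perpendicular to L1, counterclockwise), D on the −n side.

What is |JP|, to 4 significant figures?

68.62

The slot axis is L1's direction at 35.7°, so u = (cos 35.7°, sin 35.7°) = (0.8121, 0.5835) and n = (−sin 35.7°, cos 35.7°) = (-0.5835, 0.8121). J is at the origin and N lies 67.2 along u from J, so N = 67.2·u = (54.57, 39.21). Tangency of A1 to both parallel lines with radius 13.9 puts E and D at J ± 13.9·n: E = (-8.111, 11.29), D = (8.111, -11.29). Equal radii place P and C the same way about N: P = N + 13.9·n = (46.46, 50.50), C = N − 13.9·n = (62.68, 27.93). Then |JP| = |P − J| = 68.62.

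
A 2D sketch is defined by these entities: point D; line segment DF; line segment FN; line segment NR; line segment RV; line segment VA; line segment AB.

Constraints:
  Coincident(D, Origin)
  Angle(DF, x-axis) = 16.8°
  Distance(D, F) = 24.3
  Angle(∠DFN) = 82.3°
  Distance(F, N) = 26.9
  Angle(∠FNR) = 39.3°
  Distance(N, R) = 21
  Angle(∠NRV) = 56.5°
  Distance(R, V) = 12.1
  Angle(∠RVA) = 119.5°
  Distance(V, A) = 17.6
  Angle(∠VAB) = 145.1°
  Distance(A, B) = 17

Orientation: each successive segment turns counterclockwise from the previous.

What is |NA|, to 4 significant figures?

9.434

D is at the origin; DF runs at 16.8° with length 24.3, so F = (23.26, 7.023). ∠DFN = 82.3° gives FN at 114.5° from the x-axis; with |FN| = 26.9, N = (12.11, 31.50). ∠FNR = 39.3° gives NR at -104.8° from the x-axis; with |NR| = 21.0, R = (6.743, 11.20). ∠NRV = 56.5° gives RV at 18.70° from the x-axis; with |RV| = 12.1, V = (18.20, 15.08). ∠RVA = 119.5° gives VA at 79.20° from the x-axis; with |VA| = 17.6, A = (21.50, 32.37). Then |NA| = |A − N| = 9.434.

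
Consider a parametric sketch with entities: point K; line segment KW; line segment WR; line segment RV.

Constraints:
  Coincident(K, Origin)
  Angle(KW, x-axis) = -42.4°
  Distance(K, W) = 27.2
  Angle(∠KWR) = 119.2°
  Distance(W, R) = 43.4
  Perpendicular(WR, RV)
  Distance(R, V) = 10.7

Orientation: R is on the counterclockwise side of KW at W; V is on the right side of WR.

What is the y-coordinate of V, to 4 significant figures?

-14.79

K is at the origin; KW runs at -42.4° with length 27.2, so W = 27.2·(cos -42.4°, sin -42.4°) = (20.09, -18.34). ∠KWR = 119.2°, so WR runs at -42.4° + (180° − 119.2°) = 18.40° from the x-axis; with |WR| = 43.4, R = W + 43.4·(cos 18.40°, sin 18.40°) = (61.27, -4.642). The perpendicularity gives RV at right angles to WR; with |RV| = 10.7 on the right of WR, V = R + 10.7·(0.3156, -0.9489) = (64.64, -14.79). So V.y = -14.79.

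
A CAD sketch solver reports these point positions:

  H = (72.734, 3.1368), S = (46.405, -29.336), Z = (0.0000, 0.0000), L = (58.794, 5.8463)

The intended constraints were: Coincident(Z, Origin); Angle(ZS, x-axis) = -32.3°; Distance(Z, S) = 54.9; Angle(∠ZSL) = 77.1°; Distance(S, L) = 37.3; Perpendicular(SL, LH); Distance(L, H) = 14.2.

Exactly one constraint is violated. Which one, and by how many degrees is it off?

Perpendicular(SL, LH) — off by 8.40°.

Z = (0.00, 0.00) ✓; ZS at -32.30° ✓; |ZS| = 54.90 ✓; ∠ZSL = 77.10° ✓; |SL| = 37.30 ✓; ∠(SL, LH) = 81.60° ✗; |LH| = 14.20 ✓.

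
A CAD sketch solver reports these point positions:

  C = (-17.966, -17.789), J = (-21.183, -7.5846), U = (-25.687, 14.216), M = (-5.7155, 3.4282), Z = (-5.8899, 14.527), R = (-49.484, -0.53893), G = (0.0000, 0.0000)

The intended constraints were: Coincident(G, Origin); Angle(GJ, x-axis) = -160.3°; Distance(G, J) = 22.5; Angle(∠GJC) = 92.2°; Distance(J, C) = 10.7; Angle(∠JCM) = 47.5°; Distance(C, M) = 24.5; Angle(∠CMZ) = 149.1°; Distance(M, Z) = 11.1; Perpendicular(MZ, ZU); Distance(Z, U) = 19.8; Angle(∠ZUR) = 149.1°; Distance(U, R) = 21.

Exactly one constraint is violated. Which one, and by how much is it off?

Distance(U, R) = 21 — off by 7.00.

G = (0.00, 0.00) ✓; GJ at -160.3° ✓; |GJ| = 22.50 ✓; ∠GJC = 92.20° ✓; |JC| = 10.70 ✓; ∠JCM = 47.50° ✓; |CM| = 24.50 ✓; ∠CMZ = 149.1° ✓; |MZ| = 11.10 ✓; ∠(MZ, ZU) = 90.00° ✓; |ZU| = 19.80 ✓; ∠ZUR = 149.1° ✓; |UR| = 28.00 ✗.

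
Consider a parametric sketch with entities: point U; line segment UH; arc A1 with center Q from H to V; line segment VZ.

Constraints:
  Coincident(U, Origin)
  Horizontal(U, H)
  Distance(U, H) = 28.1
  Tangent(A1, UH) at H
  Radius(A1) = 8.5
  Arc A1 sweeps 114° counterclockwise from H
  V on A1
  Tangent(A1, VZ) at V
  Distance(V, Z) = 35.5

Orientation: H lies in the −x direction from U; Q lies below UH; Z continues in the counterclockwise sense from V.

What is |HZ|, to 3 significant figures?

44.9

On A1, H sits at bearing 90° from Q; a 114° counterclockwise sweep puts V at bearing 204°, so V = Q + 8.5·(cos 204°, sin 204°) = (-35.9, -12.0). Tangency of A1 to VZ means the radius QV is perpendicular to VZ, so VZ runs along (−sin 204°, cos 204°); with |VZ| = 35.5, Z = (-21.4, -44.4). Then |HZ| = |Z − H| = 44.9.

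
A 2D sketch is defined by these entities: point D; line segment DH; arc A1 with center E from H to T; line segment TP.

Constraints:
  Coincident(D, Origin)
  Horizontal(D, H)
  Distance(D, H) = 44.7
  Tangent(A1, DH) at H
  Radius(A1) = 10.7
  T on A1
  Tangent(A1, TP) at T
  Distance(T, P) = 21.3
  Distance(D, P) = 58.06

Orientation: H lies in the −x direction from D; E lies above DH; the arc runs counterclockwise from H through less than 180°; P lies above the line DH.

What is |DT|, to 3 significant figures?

39.1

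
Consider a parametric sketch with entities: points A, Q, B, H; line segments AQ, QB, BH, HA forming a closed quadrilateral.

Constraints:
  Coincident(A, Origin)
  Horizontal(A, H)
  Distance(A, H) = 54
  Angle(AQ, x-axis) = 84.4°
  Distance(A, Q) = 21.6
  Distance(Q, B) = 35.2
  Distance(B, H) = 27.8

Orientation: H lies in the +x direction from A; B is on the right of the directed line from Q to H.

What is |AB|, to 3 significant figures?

26.8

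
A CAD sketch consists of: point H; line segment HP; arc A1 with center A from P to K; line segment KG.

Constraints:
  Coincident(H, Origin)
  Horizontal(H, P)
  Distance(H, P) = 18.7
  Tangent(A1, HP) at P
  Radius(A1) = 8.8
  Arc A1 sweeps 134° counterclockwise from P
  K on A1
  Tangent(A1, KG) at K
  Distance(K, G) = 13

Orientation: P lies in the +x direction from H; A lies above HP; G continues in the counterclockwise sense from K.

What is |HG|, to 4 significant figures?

29.06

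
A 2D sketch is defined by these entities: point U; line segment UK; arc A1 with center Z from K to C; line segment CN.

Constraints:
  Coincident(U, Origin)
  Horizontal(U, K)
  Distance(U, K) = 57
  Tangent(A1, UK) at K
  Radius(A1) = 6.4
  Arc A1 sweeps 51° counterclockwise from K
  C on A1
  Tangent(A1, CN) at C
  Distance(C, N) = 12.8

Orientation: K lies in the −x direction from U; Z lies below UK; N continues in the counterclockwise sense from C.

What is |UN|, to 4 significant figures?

71.10

U is at the origin; UK is horizontal with |UK| = 57.0 and K on the −x side, so K = (-57.00, 0.000). Tangency of A1 to UK means the radius ZK is perpendicular to UK, so Z = K + (0, -6.4) = (-57.00, -6.400). On A1, K sits at bearing 90° from Z; a 51° counterclockwise sweep puts C at bearing 141°, so C = Z + 6.4·(cos 141°, sin 141°) = (-61.97, -2.372). Since A1 is tangent to CN there, ZC ⟂ CN, so CN runs along (−sin 141°, cos 141°); with |CN| = 12.8, N = (-70.03, -12.32). Then |UN| = |N − U| = 71.10.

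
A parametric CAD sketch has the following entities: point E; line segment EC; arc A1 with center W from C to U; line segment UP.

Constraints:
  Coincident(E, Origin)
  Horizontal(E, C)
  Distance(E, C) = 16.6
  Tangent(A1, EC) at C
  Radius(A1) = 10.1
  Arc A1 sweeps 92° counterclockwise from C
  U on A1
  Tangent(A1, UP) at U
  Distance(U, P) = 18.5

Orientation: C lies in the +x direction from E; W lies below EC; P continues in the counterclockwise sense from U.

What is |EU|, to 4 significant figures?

12.31

The tangent condition forces WC to be normal to EC, so W = C + (0, -10.1) = (16.60, -10.10). On A1, C sits at bearing 90° from W; a 92° counterclockwise sweep puts U at bearing 182°, so U = W + 10.1·(cos 182°, sin 182°) = (6.506, -10.45). Then |EU| = |U − E| = 12.31.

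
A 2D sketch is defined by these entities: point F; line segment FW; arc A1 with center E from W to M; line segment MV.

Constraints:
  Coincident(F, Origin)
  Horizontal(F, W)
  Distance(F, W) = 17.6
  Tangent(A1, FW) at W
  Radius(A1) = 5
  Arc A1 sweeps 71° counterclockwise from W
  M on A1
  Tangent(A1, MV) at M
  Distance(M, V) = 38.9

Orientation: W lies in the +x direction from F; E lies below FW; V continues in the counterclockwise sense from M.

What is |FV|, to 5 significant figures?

40.153

F is at the origin; F and W share the same y with |FW| = 17.6 and W on the +x side, so W = (17.600, 0.0000). Tangency of A1 to FW means the radius EW is perpendicular to FW, so E = W + (0, -5) = (17.600, -5.0000). On A1, W sits at bearing 90° from E; a 71° counterclockwise sweep puts M at bearing 161°, so M = E + 5.0·(cos 161°, sin 161°) = (12.872, -3.3722). Since A1 is tangent to MV there, EM ⟂ MV, so MV runs along (−sin 161°, cos 161°); with |MV| = 38.9, V = (0.20781, -40.153). Then |FV| = |V − F| = 40.153.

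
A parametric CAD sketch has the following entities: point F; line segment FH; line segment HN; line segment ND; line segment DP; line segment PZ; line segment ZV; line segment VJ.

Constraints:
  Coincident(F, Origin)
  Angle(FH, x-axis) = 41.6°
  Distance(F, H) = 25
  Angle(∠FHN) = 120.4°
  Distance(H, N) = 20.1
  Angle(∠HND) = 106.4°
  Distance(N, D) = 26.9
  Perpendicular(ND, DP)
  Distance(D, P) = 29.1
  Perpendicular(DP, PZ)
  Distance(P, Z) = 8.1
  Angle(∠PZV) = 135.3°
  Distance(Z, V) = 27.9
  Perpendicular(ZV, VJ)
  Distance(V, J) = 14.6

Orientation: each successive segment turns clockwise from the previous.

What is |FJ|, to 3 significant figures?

38.5

∠PZV = 135.3° gives ZV at 43.7° from the x-axis; with |ZV| = 27.9, V = (28.4, 11.7). The perpendicularity gives VJ at right angles to ZV, so VJ runs at -46.3°; with |VJ| = 14.6, J = (38.5, 1.13). Then |FJ| = |J − F| = 38.5.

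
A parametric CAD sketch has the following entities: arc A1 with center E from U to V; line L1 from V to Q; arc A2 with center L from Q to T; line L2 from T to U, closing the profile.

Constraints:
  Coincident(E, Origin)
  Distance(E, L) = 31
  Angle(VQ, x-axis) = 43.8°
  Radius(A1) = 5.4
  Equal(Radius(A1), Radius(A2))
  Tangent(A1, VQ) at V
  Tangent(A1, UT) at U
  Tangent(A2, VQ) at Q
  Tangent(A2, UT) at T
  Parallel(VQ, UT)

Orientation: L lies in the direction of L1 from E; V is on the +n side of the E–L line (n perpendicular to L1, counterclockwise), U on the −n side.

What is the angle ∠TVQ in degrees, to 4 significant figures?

19.21°

The slot axis is L1's direction at 43.8°, so u = (cos 43.8°, sin 43.8°) = (0.7218, 0.6921) and n = (−sin 43.8°, cos 43.8°) = (-0.6921, 0.7218). E is at the origin and L lies 31.0 along u from E, so L = 31.0·u = (22.37, 21.46). Tangency of A1 to both parallel lines with radius 5.4 puts V and U at E ± 5.4·n: V = (-3.738, 3.898), U = (3.738, -3.898). Equal radii place Q and T the same way about L: Q = L + 5.4·n = (18.64, 25.35), T = L − 5.4·n = (26.11, 17.56). Then cos ∠TVQ = VT·VQ / (|VT||VQ|), giving 19.21°.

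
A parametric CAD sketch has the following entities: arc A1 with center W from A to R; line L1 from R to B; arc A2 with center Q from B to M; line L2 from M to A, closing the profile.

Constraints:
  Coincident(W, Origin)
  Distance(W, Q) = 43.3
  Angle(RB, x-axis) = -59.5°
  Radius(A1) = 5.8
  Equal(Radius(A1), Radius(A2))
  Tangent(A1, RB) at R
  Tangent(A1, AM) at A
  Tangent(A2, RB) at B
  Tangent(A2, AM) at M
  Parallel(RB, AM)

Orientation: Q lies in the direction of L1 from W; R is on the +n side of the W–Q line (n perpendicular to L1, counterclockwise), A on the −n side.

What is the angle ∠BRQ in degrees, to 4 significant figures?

7.629°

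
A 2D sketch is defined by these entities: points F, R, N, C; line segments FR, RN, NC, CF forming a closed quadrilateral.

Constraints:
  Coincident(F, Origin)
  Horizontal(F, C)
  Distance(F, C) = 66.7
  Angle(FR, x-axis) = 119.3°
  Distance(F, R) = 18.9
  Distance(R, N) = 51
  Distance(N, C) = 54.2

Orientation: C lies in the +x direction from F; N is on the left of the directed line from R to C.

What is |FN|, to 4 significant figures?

55.14

Checks: |RN| = 51.00 ✓; |NC| = 54.20 ✓.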